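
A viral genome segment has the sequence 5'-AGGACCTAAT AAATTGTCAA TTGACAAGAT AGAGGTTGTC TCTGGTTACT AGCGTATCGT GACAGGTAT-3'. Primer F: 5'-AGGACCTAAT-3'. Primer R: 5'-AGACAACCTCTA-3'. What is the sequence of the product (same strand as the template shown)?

Forward primer AGGACCTAAT is found on the top strand at positions 1–10.
The reverse primer's reverse complement is TAGAGGTTGTCT, which matches the template at positions 30–41.
The product is the template from position 1 through 41 (41 bp).

5'-AGGACCTAATAAATTGTCAATTGACAAGATAGAGGTTGTCT-3'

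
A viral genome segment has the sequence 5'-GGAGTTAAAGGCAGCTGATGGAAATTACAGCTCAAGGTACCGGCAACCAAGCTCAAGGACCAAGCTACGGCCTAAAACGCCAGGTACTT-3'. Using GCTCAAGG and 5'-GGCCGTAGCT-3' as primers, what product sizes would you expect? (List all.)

43 bp, 22 bp

The forward primer GCTCAAGG matches the top strand at positions 30–37, 51–58.
The reverse primer's reverse complement is AGCTACGGCC, matching at positions 63–72.
Each forward site pairs with the reverse site to give a product ending at position 72: sizes 43, 22 bp.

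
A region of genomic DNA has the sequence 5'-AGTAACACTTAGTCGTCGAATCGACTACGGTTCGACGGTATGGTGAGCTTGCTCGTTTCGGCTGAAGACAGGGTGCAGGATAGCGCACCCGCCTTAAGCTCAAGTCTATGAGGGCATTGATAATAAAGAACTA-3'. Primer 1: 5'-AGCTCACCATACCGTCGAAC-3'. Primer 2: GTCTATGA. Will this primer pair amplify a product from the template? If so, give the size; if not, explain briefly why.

No product — the primers' 3' ends point away from each other.

Primer 1 (AGCTCACCATACCGTCGAAC) has reverse complement GTTCGACGGTATGGTGAGCT, which matches the top strand at positions 30–49; primer 1 anneals to the top strand there with its 3' end pointing upstream toward position 30.
Primer 2 (GTCTATGA) matches the top strand directly at positions 104–111; it anneals to the bottom strand with its 3' end pointing downstream toward position 111.
The 3' ends diverge (primer 1 extends toward position 1, primer 2 toward position 133), so the primers never converge on a shared product.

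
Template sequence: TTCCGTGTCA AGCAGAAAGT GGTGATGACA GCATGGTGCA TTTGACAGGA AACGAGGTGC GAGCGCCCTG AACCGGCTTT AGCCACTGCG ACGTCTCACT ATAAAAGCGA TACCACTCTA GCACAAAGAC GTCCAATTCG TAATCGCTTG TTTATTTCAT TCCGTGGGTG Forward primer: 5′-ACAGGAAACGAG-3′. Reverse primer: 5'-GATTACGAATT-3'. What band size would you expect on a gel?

101 bp

Scanning the template, ACAGGAAACGAG occurs at positions 45–56; this primer anneals to the bottom strand there with its 3' end pointing downstream.
Reverse complement of the reverse primer: AATTCGTAATC. This occurs on the top strand at positions 135–145.
The product runs from position 45 to position 145, so its length is 145 − 45 + 1 = 101 bp.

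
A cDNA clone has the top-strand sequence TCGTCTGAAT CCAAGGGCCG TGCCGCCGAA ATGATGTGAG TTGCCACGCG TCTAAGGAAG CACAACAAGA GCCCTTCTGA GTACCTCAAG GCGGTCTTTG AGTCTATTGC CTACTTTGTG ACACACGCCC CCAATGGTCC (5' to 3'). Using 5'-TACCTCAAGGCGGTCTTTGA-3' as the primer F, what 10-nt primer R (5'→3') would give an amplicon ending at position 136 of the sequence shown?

The forward primer binds at positions 82–101; the product's 3' end on the top strand is position 136.
The reverse primer anneals to the top strand over positions 127–136, i.e. to GCCCCCAATG.
Its sequence written 5'→3' is the reverse complement: CATTGGGGGC.

5'-CATTGGGGGC-3'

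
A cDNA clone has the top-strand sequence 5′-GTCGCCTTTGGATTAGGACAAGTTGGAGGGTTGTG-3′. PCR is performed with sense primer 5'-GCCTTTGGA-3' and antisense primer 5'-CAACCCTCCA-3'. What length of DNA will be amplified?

Forward primer GCCTTTGGA is found on the top strand at positions 4–12.
Reverse complement of the reverse primer: TGGAGGGTTG. This occurs on the top strand at positions 24–33.
Amplicon spans positions 4–33: 30 bp.

30 bp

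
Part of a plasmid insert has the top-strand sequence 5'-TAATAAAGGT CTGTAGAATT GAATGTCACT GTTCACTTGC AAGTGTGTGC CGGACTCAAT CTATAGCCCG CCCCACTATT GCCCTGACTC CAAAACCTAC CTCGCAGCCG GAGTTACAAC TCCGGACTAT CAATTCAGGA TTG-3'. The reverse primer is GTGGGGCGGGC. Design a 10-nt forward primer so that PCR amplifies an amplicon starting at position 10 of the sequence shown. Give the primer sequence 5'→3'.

5'-TCTGTAGAAT-3'

The reverse primer's reverse complement GCCCGCCCCAC matches the template at positions 66–76; the product starts at position 10.
The forward primer is identical to the top strand over positions 10–19: TCTGTAGAAT.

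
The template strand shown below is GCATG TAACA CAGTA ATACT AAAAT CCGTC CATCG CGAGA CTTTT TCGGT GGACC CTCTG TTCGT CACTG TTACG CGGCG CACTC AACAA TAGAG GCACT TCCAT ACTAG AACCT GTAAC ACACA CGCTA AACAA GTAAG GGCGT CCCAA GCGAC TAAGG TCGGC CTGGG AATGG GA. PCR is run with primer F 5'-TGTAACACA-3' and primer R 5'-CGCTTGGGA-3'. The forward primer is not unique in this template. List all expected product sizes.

The forward primer TGTAACACA matches the top strand at positions 4–12, 115–123.
The reverse primer's reverse complement is TCCCAAGCG, matching at positions 145–153.
Each forward site pairs with the reverse site to give a product ending at position 153: sizes 150, 39 bp.

150 bp, 39 bp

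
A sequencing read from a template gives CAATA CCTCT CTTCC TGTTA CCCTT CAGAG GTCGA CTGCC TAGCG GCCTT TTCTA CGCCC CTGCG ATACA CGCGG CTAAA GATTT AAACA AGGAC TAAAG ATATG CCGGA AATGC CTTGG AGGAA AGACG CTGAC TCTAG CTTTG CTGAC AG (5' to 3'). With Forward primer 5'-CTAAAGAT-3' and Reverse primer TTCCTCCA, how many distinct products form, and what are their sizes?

Two products: 50 bp, 31 bp

The forward primer CTAAAGAT matches the top strand at positions 76–83, 95–102.
The reverse primer's reverse complement is TGGAGGAA, matching at positions 118–125.
Each forward site pairs with the reverse site to give a product ending at position 125: sizes 50, 31 bp.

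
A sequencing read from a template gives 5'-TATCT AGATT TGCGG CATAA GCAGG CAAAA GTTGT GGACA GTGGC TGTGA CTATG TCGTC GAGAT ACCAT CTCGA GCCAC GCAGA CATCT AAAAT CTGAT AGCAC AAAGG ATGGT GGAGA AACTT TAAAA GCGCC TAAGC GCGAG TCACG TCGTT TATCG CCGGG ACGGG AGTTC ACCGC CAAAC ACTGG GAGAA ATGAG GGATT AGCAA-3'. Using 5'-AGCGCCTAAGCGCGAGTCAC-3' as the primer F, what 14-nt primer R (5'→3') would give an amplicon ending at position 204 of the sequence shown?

The forward primer binds at positions 130–149; the product's 3' end on the top strand is position 204.
The reverse primer anneals to the top strand over positions 191–204, i.e. to GAGAAATGAGGGAT.
Its sequence written 5'→3' is the reverse complement: ATCCCTCATTTCTC.

5'-ATCCCTCATTTCTC-3'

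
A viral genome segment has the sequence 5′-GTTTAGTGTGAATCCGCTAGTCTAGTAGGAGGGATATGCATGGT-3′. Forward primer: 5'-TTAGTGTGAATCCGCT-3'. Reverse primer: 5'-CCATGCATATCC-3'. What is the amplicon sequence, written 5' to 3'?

5'-TTAGTGTGAATCCGCTAGTCTAGTAGGAGGGATATGCATGG-3'

The forward primer matches the template at positions 3–18.
The reverse primer's reverse complement is GGATATGCATGG, which matches the template at positions 32–43.
The product is the template from position 3 through 43 (41 bp).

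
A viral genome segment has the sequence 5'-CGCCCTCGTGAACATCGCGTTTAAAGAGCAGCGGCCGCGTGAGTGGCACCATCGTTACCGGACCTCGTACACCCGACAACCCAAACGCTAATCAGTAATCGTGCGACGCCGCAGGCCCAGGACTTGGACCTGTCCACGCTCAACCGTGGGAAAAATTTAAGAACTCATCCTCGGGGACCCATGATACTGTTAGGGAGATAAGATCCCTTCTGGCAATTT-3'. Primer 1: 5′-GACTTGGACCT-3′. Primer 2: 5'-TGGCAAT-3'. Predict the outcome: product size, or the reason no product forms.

No product — both primers anneal to the same strand and extend in the same direction.

Primer 1 (GACTTGGACCT) matches the top strand at positions 121–131 (3' end points downstream).
Primer 2 (TGGCAAT) also matches the top strand directly, at positions 211–217 — its reverse complement ATTGCCA is not present.
Both primers anneal to the bottom strand with 3' ends pointing the same way, so neither can prime synthesis back toward the other.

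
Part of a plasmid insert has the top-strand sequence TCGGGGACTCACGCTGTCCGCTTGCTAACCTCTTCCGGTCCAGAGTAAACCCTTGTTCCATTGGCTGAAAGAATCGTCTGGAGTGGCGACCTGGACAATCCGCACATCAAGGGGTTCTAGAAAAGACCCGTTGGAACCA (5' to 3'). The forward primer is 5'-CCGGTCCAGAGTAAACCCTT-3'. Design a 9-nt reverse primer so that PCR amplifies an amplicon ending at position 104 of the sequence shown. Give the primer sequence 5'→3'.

The forward primer binds at positions 35–54; the product's 3' end on the top strand is position 104.
The reverse primer anneals to the top strand over positions 96–104, i.e. to CAATCCGCA.
Its sequence written 5'→3' is the reverse complement: TGCGGATTG.

5'-TGCGGATTG-3'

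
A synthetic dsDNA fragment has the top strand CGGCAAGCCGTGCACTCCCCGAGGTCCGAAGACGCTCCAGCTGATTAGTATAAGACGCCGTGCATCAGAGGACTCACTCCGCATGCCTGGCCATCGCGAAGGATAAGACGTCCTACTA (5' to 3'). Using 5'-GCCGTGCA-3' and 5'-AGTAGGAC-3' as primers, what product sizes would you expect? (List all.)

The forward primer GCCGTGCA matches the top strand at positions 7–14, 57–64.
The reverse primer's reverse complement is GTCCTACT, matching at positions 110–117.
Each forward site pairs with the reverse site to give a product ending at position 117: sizes 111, 61 bp.

111 bp, 61 bp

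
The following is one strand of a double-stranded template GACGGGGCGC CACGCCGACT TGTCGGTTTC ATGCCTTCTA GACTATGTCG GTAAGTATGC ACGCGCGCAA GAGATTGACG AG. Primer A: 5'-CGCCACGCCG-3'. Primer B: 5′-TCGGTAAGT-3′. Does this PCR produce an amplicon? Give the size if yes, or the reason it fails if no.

Primer A (CGCCACGCCG) matches the top strand at positions 8–17 (3' end points downstream).
Primer B (TCGGTAAGT) also matches the top strand directly, at positions 48–56 — its reverse complement ACTTACCGA is not present.
Both primers anneal to the bottom strand with 3' ends pointing the same way, so neither can prime synthesis back toward the other.

No product — both primers anneal to the same strand and extend in the same direction.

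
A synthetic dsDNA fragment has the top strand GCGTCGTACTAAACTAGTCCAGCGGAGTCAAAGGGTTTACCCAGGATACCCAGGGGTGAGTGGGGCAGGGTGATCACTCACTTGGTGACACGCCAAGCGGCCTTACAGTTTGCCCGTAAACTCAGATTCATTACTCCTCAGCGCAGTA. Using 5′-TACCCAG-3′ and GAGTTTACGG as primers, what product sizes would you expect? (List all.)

The forward primer TACCCAG matches the top strand at positions 38–44, 47–53.
The reverse primer's reverse complement is CCGTAAACTC, matching at positions 114–123.
Each forward site pairs with the reverse site to give a product ending at position 123: sizes 86, 77 bp.

86 bp, 77 bp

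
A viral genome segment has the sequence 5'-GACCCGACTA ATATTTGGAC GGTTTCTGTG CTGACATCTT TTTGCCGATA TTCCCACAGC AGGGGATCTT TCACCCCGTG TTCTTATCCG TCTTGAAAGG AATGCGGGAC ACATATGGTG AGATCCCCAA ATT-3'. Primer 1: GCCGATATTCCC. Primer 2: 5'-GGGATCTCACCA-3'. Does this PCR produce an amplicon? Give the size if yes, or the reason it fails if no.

Yes — an 84 bp product.

Primer 1 (GCCGATATTCCC) matches the top strand at positions 44–55; it acts as a forward primer.
Primer 2's reverse complement is TGGTGAGATCCC, matching the top strand at positions 116–127; it acts as a reverse primer.
The 3' ends face each other across positions 44–127, giving an 84 bp product.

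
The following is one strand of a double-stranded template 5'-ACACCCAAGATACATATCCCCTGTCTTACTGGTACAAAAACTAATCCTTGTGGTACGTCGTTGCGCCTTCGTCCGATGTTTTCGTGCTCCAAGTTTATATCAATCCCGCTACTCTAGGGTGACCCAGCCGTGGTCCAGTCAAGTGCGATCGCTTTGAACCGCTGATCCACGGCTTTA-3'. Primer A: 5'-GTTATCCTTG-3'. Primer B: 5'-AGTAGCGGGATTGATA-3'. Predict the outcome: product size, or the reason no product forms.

No product — primer A has no binding site in the template.

Primer A (GTTATCCTTG) does not match the top strand, and its reverse complement CAAGGATAAC does not match either.
With no annealing site for primer A, no amplification occurs.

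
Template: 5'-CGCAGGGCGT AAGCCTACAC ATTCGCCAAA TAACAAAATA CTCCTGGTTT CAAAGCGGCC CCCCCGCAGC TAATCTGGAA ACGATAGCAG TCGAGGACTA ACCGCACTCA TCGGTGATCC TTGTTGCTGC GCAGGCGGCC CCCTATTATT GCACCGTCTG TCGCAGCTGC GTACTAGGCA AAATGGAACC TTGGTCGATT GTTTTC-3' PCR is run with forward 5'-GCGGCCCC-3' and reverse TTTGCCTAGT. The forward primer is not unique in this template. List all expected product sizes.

The forward primer GCGGCCCC matches the top strand at positions 55–62, 135–142.
The reverse primer's reverse complement is ACTAGGCAAA, matching at positions 173–182.
Each forward site pairs with the reverse site to give a product ending at position 182: sizes 128, 48 bp.

128 bp, 48 bp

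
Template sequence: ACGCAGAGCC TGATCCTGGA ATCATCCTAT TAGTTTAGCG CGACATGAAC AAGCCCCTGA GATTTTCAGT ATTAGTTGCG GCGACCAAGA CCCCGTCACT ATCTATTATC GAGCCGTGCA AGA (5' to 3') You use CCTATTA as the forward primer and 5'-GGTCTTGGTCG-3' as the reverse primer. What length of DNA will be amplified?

Forward primer CCTATTA is found on the top strand at positions 26–32.
Taking the reverse complement of GGTCTTGGTCG gives CGACCAAGACC, found at positions 82–92 on the template; the primer anneals here to the top strand with its 3' end pointing upstream.
Amplicon spans positions 26–92: 67 bp.

67 bp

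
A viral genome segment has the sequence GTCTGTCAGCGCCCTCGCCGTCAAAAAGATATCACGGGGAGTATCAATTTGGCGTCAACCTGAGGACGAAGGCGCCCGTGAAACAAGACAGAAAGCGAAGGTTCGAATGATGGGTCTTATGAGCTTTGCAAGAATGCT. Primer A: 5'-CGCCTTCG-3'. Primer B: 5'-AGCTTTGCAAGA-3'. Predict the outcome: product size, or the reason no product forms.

No product — the primers' 3' ends point away from each other.

Primer A (CGCCTTCG) has reverse complement CGAAGGCG, which matches the top strand at positions 67–74; primer A anneals to the top strand there with its 3' end pointing upstream toward position 67.
Primer B (AGCTTTGCAAGA) matches the top strand directly at positions 122–133; it anneals to the bottom strand with its 3' end pointing downstream toward position 133.
The 3' ends diverge (primer A extends toward position 1, primer B toward position 138), so the primers never converge on a shared product.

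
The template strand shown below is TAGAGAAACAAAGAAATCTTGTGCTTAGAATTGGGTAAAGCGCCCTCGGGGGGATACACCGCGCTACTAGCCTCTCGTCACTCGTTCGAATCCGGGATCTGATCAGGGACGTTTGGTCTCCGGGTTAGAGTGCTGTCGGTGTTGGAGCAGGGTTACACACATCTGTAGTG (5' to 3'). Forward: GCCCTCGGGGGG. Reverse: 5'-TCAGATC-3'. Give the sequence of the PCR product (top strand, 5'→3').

5'-GCCCTCGGGGGGATACACCGCGCTACTAGCCTCTCGTCACTCGTTCGAATCCGGGATCTGA-3'

Forward primer GCCCTCGGGGGG is found on the top strand at positions 42–53.
Reverse complement of the reverse primer: GATCTGA. This occurs on the top strand at positions 96–102.
The product is the template from position 42 through 102 (61 bp).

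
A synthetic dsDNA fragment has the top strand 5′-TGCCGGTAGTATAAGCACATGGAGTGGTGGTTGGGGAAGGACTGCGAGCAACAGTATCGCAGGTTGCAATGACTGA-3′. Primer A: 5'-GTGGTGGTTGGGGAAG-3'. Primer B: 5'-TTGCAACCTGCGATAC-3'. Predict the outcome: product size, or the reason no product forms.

Yes — a 46 bp product.

Primer A (GTGGTGGTTGGGGAAG) matches the top strand at positions 24–39; it acts as a forward primer.
Primer B's reverse complement is GTATCGCAGGTTGCAA, matching the top strand at positions 54–69; it acts as a reverse primer.
The 3' ends face each other across positions 24–69, giving a 46 bp product.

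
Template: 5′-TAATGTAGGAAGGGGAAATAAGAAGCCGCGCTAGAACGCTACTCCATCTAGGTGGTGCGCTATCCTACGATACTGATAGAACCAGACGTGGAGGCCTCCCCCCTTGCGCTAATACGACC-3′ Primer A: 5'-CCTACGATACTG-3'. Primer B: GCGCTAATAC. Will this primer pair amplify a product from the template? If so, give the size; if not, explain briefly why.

No product — both primers anneal to the same strand and extend in the same direction.

Primer A (CCTACGATACTG) matches the top strand at positions 64–75 (3' end points downstream).
Primer B (GCGCTAATAC) also matches the top strand directly, at positions 106–115 — its reverse complement GTATTAGCGC is not present.
Both primers anneal to the bottom strand with 3' ends pointing the same way, so neither can prime synthesis back toward the other.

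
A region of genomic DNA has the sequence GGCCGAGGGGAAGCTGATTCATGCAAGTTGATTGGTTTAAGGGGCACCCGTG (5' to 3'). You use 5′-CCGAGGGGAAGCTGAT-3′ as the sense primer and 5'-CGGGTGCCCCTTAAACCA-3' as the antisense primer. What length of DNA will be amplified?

Scanning the template, CCGAGGGGAAGCTGAT occurs at positions 3–18; this primer anneals to the bottom strand there with its 3' end pointing downstream.
Taking the reverse complement of CGGGTGCCCCTTAAACCA gives TGGTTTAAGGGGCACCCG, found at positions 33–50 on the template; the primer anneals here to the top strand with its 3' end pointing upstream.
The product runs from position 3 to position 50, so its length is 50 − 3 + 1 = 48 bp.

48 bp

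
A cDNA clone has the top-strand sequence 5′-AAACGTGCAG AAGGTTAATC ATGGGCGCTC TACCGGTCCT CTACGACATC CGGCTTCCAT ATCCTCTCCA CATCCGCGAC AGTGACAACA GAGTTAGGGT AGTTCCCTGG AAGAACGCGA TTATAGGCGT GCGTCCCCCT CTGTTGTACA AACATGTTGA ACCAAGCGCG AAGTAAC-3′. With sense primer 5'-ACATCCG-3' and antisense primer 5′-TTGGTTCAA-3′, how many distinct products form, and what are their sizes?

The forward primer ACATCCG matches the top strand at positions 46–52, 70–76.
The reverse primer's reverse complement is TTGAACCAA, matching at positions 157–165.
Each forward site pairs with the reverse site to give a product ending at position 165: sizes 120, 96 bp.

Two products: 120 bp, 96 bp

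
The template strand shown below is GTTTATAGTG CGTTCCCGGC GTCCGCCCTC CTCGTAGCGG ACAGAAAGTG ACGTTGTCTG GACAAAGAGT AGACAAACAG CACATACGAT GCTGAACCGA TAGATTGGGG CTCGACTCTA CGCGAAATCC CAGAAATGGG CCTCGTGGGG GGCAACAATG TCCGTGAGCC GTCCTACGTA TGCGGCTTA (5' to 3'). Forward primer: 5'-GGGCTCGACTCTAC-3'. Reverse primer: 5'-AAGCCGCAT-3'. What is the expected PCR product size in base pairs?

81 bp

Forward primer GGGCTCGACTCTAC is found on the top strand at positions 108–121.
Taking the reverse complement of AAGCCGCAT gives ATGCGGCTT, found at positions 180–188 on the template; the primer anneals here to the top strand with its 3' end pointing upstream.
Product length = (reverse-primer end) − (forward-primer start) + 1 = 188 − 108 + 1 = 81 bp.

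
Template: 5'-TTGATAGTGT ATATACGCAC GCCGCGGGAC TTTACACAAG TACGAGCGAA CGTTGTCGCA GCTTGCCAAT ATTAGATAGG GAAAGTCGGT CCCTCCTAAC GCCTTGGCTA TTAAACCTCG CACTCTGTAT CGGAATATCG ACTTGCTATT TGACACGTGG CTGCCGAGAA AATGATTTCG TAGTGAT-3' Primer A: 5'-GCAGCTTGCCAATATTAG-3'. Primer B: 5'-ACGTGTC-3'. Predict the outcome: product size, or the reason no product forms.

Yes — a 101 bp product.

Primer A (GCAGCTTGCCAATATTAG) matches the top strand at positions 58–75; it acts as a forward primer.
Primer B's reverse complement is GACACGT, matching the top strand at positions 152–158; it acts as a reverse primer.
The 3' ends face each other across positions 58–158, giving a 101 bp product.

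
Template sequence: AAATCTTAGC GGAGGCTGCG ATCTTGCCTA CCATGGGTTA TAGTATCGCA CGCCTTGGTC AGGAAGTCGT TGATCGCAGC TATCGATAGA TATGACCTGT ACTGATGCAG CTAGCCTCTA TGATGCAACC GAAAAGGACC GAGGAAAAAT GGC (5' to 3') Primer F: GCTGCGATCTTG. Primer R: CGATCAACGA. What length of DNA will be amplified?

62 bp

Scanning the template, GCTGCGATCTTG occurs at positions 15–26; this primer anneals to the bottom strand there with its 3' end pointing downstream.
Taking the reverse complement of CGATCAACGA gives TCGTTGATCG, found at positions 67–76 on the template; the primer anneals here to the top strand with its 3' end pointing upstream.
Product length = (reverse-primer end) − (forward-primer start) + 1 = 76 − 15 + 1 = 62 bp.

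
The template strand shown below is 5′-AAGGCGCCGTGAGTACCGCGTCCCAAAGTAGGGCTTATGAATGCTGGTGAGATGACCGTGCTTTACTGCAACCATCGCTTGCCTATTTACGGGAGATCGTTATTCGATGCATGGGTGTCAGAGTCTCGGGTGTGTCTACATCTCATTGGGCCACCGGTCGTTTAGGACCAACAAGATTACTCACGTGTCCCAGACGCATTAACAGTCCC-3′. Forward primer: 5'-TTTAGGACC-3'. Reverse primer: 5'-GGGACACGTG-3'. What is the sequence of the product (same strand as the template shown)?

Forward primer TTTAGGACC is found on the top strand at positions 161–169.
The reverse primer's reverse complement is CACGTGTCCC, which matches the template at positions 182–191.
The product is the template from position 161 through 191 (31 bp).

5'-TTTAGGACCAACAAGATTACTCACGTGTCCC-3'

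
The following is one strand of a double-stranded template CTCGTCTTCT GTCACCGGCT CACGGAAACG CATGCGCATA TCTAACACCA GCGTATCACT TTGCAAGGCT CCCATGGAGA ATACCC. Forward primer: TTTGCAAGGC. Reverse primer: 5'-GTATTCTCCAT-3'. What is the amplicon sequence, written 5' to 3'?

5'-TTTGCAAGGCTCCCATGGAGAATAC-3'

Forward primer TTTGCAAGGC is found on the top strand at positions 60–69.
Taking the reverse complement of GTATTCTCCAT gives ATGGAGAATAC, found at positions 74–84 on the template; the primer anneals here to the top strand with its 3' end pointing upstream.
The product is the template from position 60 through 84 (25 bp).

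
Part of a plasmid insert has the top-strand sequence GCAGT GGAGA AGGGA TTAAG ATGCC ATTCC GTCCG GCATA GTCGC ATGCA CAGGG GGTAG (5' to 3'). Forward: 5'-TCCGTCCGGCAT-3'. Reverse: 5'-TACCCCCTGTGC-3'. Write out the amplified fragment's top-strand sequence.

The forward primer matches the template at positions 28–39.
The reverse primer's reverse complement is GCACAGGGGGTA, which matches the template at positions 48–59.
The product is the template from position 28 through 59 (32 bp).

5'-TCCGTCCGGCATAGTCGCATGCACAGGGGGTA-3'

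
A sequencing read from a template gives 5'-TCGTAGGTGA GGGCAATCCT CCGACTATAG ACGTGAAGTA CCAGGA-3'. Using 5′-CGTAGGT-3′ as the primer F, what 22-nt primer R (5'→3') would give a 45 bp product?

5'-TCCTGGTACTTCACGTCTATAG-3'

The forward primer binds at positions 2–8, so a 45 bp product ends at position 2 + 45 − 1 = 46.
The reverse primer anneals to the top strand over positions 25–46, i.e. to CTATAGACGTGAAGTACCAGGA.
Its sequence written 5'→3' is the reverse complement: TCCTGGTACTTCACGTCTATAG.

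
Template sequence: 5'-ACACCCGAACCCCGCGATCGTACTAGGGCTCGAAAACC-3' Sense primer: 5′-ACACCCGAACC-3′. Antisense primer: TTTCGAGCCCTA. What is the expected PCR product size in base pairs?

35 bp

The forward primer matches the template at positions 1–11.
Taking the reverse complement of TTTCGAGCCCTA gives TAGGGCTCGAAA, found at positions 24–35 on the template; the primer anneals here to the top strand with its 3' end pointing upstream.
Amplicon spans positions 1–35: 35 bp.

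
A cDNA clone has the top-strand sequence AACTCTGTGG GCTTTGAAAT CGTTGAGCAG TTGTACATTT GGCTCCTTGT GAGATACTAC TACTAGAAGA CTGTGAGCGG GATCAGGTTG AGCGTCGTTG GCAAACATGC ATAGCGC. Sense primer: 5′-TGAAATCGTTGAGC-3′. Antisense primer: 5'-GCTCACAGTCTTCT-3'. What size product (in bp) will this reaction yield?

64 bp

The forward primer matches the template at positions 15–28.
The reverse primer's reverse complement is AGAAGACTGTGAGC, which matches the template at positions 65–78.
The product runs from position 15 to position 78, so its length is 78 − 15 + 1 = 64 bp.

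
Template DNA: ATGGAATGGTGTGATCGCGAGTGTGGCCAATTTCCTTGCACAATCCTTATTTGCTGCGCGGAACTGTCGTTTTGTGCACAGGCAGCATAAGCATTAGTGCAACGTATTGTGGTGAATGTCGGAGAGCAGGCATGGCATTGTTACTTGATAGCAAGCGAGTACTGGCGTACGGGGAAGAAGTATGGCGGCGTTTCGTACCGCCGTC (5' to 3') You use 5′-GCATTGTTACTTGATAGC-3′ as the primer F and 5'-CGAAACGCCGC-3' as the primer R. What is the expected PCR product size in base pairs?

61 bp

The forward primer matches the template at positions 135–152.
The reverse primer's reverse complement is GCGGCGTTTCG, which matches the template at positions 185–195.
Product length = (reverse-primer end) − (forward-primer start) + 1 = 195 − 135 + 1 = 61 bp.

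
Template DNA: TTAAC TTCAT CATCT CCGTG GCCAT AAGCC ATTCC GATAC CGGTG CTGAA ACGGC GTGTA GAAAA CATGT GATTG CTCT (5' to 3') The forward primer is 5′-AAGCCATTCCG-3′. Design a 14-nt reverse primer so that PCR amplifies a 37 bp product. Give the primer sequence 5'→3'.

5'-TCTACACGCCGTTT-3'

The forward primer binds at positions 26–36, so a 37 bp product ends at position 26 + 37 − 1 = 62.
The reverse primer anneals to the top strand over positions 49–62, i.e. to AAACGGCGTGTAGA.
Its sequence written 5'→3' is the reverse complement: TCTACACGCCGTTT.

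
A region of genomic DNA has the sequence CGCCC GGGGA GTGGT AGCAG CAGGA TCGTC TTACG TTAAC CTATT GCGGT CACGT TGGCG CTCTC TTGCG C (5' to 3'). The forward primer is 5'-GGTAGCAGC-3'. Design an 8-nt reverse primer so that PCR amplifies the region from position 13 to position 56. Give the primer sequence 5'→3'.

5'-AACGTGAC-3'

The product's 3' end on the top strand is position 56.
The reverse primer anneals to the top strand over positions 49–56, i.e. to GTCACGTT.
Its sequence written 5'→3' is the reverse complement: AACGTGAC.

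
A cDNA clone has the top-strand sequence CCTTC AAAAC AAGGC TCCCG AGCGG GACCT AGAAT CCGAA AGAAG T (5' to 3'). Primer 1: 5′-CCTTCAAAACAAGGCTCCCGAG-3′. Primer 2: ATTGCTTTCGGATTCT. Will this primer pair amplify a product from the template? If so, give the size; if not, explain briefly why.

No product — primer 2 has no binding site in the template.

Primer 2 (ATTGCTTTCGGATTCT) does not match the top strand, and its reverse complement AGAATCCGAAAGCAAT does not match either.
With no annealing site for primer 2, no amplification occurs.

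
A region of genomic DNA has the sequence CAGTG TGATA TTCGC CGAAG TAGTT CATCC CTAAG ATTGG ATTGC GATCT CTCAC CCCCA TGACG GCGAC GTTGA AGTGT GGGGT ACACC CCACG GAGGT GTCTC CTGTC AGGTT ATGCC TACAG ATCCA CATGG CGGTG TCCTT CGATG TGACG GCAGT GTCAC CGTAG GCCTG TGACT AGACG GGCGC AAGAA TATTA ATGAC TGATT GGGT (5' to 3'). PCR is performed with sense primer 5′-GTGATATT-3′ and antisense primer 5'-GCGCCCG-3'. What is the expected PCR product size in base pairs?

Scanning the template, GTGATATT occurs at positions 5–12; this primer anneals to the bottom strand there with its 3' end pointing downstream.
The reverse primer's reverse complement is CGGGCGC, which matches the template at positions 184–190.
The product runs from position 5 to position 190, so its length is 190 − 5 + 1 = 186 bp.

186 bp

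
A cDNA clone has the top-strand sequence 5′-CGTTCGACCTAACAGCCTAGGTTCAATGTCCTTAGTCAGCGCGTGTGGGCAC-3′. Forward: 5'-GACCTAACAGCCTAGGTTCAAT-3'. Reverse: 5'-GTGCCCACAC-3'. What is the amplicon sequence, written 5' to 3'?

The forward primer matches the template at positions 6–27.
Taking the reverse complement of GTGCCCACAC gives GTGTGGGCAC, found at positions 43–52 on the template; the primer anneals here to the top strand with its 3' end pointing upstream.
The product is the template from position 6 through 52 (47 bp).

5'-GACCTAACAGCCTAGGTTCAATGTCCTTAGTCAGCGCGTGTGGGCAC-3'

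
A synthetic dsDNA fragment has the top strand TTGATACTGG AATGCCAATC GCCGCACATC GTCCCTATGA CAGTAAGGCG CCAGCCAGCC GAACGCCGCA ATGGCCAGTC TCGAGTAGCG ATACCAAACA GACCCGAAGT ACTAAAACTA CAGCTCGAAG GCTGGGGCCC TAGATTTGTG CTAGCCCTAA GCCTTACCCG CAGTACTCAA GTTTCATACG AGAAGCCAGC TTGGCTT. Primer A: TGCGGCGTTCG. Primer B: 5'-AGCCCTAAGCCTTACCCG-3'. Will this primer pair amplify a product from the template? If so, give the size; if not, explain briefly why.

No product — the primers' 3' ends point away from each other.

Primer A (TGCGGCGTTCG) has reverse complement CGAACGCCGCA, which matches the top strand at positions 60–70; primer A anneals to the top strand there with its 3' end pointing upstream toward position 60.
Primer B (AGCCCTAAGCCTTACCCG) matches the top strand directly at positions 153–170; it anneals to the bottom strand with its 3' end pointing downstream toward position 170.
The 3' ends diverge (primer A extends toward position 1, primer B toward position 207), so the primers never converge on a shared product.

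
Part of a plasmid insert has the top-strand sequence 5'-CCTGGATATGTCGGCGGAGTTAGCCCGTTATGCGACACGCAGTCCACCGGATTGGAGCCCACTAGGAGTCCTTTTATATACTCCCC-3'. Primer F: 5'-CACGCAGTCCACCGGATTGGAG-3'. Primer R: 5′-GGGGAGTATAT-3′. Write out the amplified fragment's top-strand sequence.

5'-CACGCAGTCCACCGGATTGGAGCCCACTAGGAGTCCTTTTATATACTCCCC-3'

The forward primer matches the template at positions 36–57.
Reverse complement of the reverse primer: ATATACTCCCC. This occurs on the top strand at positions 76–86.
The product is the template from position 36 through 86 (51 bp).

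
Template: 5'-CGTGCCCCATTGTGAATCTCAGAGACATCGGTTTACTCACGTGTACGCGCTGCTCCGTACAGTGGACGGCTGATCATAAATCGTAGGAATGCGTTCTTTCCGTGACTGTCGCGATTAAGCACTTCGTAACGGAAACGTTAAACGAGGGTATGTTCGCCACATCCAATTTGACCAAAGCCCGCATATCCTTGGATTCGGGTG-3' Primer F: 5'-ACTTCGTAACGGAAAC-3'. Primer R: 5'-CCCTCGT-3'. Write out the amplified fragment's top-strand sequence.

Scanning the template, ACTTCGTAACGGAAAC occurs at positions 121–136; this primer anneals to the bottom strand there with its 3' end pointing downstream.
Reverse complement of the reverse primer: ACGAGGG. This occurs on the top strand at positions 142–148.
The product is the template from position 121 through 148 (28 bp).

5'-ACTTCGTAACGGAAACGTTAAACGAGGG-3'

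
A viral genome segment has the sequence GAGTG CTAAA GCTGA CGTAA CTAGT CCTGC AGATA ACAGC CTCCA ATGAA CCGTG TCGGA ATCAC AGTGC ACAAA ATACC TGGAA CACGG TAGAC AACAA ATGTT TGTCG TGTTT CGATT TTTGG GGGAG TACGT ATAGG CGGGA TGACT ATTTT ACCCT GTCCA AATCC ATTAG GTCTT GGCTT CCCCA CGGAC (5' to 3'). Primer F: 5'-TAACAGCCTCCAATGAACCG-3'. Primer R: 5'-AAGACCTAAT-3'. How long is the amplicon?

147 bp

Scanning the template, TAACAGCCTCCAATGAACCG occurs at positions 34–53; this primer anneals to the bottom strand there with its 3' end pointing downstream.
The reverse primer's reverse complement is ATTAGGTCTT, which matches the template at positions 171–180.
Product length = (reverse-primer end) − (forward-primer start) + 1 = 180 − 34 + 1 = 147 bp.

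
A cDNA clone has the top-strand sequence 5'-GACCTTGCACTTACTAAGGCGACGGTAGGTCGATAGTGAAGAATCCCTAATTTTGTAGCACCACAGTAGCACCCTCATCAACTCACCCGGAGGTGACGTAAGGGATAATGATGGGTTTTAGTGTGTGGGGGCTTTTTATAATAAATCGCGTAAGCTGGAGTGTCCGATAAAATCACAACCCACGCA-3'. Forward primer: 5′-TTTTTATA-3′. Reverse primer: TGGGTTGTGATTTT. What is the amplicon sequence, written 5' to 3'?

Scanning the template, TTTTTATA occurs at positions 133–140; this primer anneals to the bottom strand there with its 3' end pointing downstream.
Reverse complement of the reverse primer: AAAATCACAACCCA. This occurs on the top strand at positions 169–182.
The product is the template from position 133 through 182 (50 bp).

5'-TTTTTATAATAAATCGCGTAAGCTGGAGTGTCCGATAAAATCACAACCCA-3'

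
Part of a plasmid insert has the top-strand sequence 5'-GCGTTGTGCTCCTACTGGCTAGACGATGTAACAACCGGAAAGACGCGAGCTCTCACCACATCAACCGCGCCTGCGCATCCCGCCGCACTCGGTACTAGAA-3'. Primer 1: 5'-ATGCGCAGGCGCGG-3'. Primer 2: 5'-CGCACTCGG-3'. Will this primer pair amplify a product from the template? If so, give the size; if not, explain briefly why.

Primer 1 (ATGCGCAGGCGCGG) has reverse complement CCGCGCCTGCGCAT, which matches the top strand at positions 65–78; primer 1 anneals to the top strand there with its 3' end pointing upstream toward position 65.
Primer 2 (CGCACTCGG) matches the top strand directly at positions 84–92; it anneals to the bottom strand with its 3' end pointing downstream toward position 92.
The 3' ends diverge (primer 1 extends toward position 1, primer 2 toward position 100), so the primers never converge on a shared product.

No product — the primers' 3' ends point away from each other.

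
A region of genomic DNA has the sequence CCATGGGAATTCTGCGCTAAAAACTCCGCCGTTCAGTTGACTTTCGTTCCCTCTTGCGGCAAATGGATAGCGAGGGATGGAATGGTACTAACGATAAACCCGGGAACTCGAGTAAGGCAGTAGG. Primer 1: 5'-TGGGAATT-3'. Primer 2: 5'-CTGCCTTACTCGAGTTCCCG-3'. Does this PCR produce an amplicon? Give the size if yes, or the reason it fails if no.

Primer 1 (TGGGAATT) matches the top strand at positions 4–11; it acts as a forward primer.
Primer 2's reverse complement is CGGGAACTCGAGTAAGGCAG, matching the top strand at positions 101–120; it acts as a reverse primer.
The 3' ends face each other across positions 4–120, giving a 117 bp product.

Yes — a 117 bp product.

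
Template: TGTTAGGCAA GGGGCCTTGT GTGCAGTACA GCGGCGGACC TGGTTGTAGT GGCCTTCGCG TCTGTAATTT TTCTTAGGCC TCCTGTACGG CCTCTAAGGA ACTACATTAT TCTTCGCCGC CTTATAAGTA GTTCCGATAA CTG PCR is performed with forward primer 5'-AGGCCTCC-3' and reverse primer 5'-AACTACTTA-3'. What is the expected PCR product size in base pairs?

Scanning the template, AGGCCTCC occurs at positions 76–83; this primer anneals to the bottom strand there with its 3' end pointing downstream.
Reverse complement of the reverse primer: TAAGTAGTT. This occurs on the top strand at positions 125–133.
Amplicon spans positions 76–133: 58 bp.

58 bp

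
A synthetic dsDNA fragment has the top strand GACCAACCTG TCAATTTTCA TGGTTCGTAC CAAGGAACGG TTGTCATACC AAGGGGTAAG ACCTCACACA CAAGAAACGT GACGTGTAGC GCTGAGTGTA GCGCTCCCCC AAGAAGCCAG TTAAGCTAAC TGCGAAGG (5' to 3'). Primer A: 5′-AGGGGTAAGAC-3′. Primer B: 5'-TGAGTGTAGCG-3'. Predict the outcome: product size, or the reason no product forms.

Primer A (AGGGGTAAGAC) matches the top strand at positions 52–62 (3' end points downstream).
Primer B (TGAGTGTAGCG) also matches the top strand directly, at positions 93–103 — its reverse complement CGCTACACTCA is not present.
Both primers anneal to the bottom strand with 3' ends pointing the same way, so neither can prime synthesis back toward the other.

No product — both primers anneal to the same strand and extend in the same direction.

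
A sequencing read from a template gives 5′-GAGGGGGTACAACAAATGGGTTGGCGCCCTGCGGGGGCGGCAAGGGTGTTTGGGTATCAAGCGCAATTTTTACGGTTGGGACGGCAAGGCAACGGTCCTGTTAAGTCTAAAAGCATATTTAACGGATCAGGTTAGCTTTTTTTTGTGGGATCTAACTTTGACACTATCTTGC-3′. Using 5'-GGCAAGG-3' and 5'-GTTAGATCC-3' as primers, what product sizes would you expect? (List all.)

118 bp, 74 bp

The forward primer GGCAAGG matches the top strand at positions 39–45, 83–89.
The reverse primer's reverse complement is GGATCTAAC, matching at positions 148–156.
Each forward site pairs with the reverse site to give a product ending at position 156: sizes 118, 74 bp.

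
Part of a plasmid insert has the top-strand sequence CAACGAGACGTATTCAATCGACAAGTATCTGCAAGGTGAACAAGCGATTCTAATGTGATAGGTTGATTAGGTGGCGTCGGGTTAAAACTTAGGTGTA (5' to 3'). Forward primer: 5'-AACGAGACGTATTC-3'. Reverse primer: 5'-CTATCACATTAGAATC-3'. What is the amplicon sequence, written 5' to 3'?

The forward primer matches the template at positions 2–15.
The reverse primer's reverse complement is GATTCTAATGTGATAG, which matches the template at positions 46–61.
The product is the template from position 2 through 61 (60 bp).

5'-AACGAGACGTATTCAATCGACAAGTATCTGCAAGGTGAACAAGCGATTCTAATGTGATAG-3'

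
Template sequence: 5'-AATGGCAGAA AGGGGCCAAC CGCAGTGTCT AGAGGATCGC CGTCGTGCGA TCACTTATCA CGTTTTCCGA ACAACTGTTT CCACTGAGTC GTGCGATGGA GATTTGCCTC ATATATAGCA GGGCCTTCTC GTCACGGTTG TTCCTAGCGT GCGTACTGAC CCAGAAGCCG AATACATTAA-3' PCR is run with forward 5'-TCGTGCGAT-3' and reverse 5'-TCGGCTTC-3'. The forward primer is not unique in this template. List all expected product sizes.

129 bp, 83 bp

The forward primer TCGTGCGAT matches the top strand at positions 43–51, 89–97.
The reverse primer's reverse complement is GAAGCCGA, matching at positions 164–171.
Each forward site pairs with the reverse site to give a product ending at position 171: sizes 129, 83 bp.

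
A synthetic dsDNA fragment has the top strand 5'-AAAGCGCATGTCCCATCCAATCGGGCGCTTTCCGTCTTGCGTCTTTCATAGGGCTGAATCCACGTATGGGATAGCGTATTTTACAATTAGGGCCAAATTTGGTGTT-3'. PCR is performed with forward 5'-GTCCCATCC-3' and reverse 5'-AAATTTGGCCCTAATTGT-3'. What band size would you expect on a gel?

91 bp

Scanning the template, GTCCCATCC occurs at positions 10–18; this primer anneals to the bottom strand there with its 3' end pointing downstream.
Taking the reverse complement of AAATTTGGCCCTAATTGT gives ACAATTAGGGCCAAATTT, found at positions 83–100 on the template; the primer anneals here to the top strand with its 3' end pointing upstream.
Product length = (reverse-primer end) − (forward-primer start) + 1 = 100 − 10 + 1 = 91 bp.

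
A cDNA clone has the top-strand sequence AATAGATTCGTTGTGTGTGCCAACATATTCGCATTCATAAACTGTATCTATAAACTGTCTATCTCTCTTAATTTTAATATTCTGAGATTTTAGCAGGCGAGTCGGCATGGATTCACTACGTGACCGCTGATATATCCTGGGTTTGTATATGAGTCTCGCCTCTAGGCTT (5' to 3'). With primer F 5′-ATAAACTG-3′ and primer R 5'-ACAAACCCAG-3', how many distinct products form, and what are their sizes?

Two products: 110 bp, 97 bp

The forward primer ATAAACTG matches the top strand at positions 37–44, 50–57.
The reverse primer's reverse complement is CTGGGTTTGT, matching at positions 137–146.
Each forward site pairs with the reverse site to give a product ending at position 146: sizes 110, 97 bp.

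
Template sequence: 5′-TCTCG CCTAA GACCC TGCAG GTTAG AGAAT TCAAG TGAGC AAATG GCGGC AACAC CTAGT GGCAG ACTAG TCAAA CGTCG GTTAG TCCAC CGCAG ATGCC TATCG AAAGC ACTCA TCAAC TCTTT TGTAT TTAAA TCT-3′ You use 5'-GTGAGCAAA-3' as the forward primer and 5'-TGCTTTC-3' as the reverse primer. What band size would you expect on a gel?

77 bp

The forward primer matches the template at positions 35–43.
The reverse primer's reverse complement is GAAAGCA, which matches the template at positions 105–111.
Product length = (reverse-primer end) − (forward-primer start) + 1 = 111 − 35 + 1 = 77 bp.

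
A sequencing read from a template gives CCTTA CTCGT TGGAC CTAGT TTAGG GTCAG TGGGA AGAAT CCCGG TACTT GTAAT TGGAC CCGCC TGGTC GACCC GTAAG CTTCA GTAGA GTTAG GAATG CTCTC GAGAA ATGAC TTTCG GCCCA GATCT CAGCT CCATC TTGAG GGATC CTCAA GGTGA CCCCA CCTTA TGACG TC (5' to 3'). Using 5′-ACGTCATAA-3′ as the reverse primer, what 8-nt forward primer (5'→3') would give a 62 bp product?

The reverse primer's reverse complement TTATGACGT matches the template at positions 168–176, so the product ends at position 176.
A 62 bp product then starts at position 176 − 62 + 1 = 115.
The forward primer is identical to the top strand there: CTTTCGGC.

5'-CTTTCGGC-3'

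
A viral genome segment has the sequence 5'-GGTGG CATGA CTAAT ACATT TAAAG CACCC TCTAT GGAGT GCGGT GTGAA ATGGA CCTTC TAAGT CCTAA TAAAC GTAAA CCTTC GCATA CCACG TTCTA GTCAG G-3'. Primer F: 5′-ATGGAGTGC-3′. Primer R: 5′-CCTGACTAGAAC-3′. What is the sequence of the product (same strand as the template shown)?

The forward primer matches the template at positions 34–42.
Taking the reverse complement of CCTGACTAGAAC gives GTTCTAGTCAGG, found at positions 95–106 on the template; the primer anneals here to the top strand with its 3' end pointing upstream.
The product is the template from position 34 through 106 (73 bp).

5'-ATGGAGTGCGGTGTGAAATGGACCTTCTAAGTCCTAATAAACGTAAACCTTCGCATACCACGTTCTAGTCAGG-3'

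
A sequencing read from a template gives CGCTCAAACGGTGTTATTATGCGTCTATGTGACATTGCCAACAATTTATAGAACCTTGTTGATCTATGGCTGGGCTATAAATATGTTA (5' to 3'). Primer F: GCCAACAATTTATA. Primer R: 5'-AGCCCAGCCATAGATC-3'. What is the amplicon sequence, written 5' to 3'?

5'-GCCAACAATTTATAGAACCTTGTTGATCTATGGCTGGGCT-3'

Forward primer GCCAACAATTTATA is found on the top strand at positions 37–50.
Reverse complement of the reverse primer: GATCTATGGCTGGGCT. This occurs on the top strand at positions 61–76.
The product is the template from position 37 through 76 (40 bp).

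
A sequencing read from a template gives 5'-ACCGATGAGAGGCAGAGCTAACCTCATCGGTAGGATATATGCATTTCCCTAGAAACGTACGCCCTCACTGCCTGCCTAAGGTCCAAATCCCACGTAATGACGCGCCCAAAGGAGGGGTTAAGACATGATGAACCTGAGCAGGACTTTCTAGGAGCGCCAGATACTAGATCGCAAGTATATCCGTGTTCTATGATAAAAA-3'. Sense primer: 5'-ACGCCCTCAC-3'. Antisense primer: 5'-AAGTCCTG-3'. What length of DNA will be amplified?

88 bp

The forward primer matches the template at positions 59–68.
The reverse primer's reverse complement is CAGGACTT, which matches the template at positions 139–146.
Amplicon spans positions 59–146: 88 bp.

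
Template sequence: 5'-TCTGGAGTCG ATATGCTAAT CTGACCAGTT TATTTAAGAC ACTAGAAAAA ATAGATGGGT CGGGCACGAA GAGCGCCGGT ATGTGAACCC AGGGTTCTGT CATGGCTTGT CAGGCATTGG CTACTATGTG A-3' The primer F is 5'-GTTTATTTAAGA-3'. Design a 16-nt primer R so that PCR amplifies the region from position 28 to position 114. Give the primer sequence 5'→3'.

5'-CCTGACAAGCCATGAC-3'

The product's 3' end on the top strand is position 114.
The reverse primer anneals to the top strand over positions 99–114, i.e. to GTCATGGCTTGTCAGG.
Its sequence written 5'→3' is the reverse complement: CCTGACAAGCCATGAC.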